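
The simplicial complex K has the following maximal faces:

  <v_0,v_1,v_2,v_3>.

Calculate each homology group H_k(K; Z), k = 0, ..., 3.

H_0 = Z,  H_1 = 0,  H_2 = 0,  H_3 = 0.

Take the total order v_0 < v_1 < v_2 < v_3 on the vertex set. Then K (dimension 3) consists of the simplices:

  0-simplices (4): [v_0], [v_1], [v_2], [v_3]
  1-simplices (6): [v_0,v_1], [v_0,v_2], [v_0,v_3], [v_1,v_2], [v_1,v_3], [v_2,v_3]
  2-simplices (4): [v_0,v_1,v_2], [v_0,v_1,v_3], [v_0,v_2,v_3], [v_1,v_2,v_3]
  3-simplices (1): [v_0,v_1,v_2,v_3]

so the chain groups are C_0 ≅ Z^4, C_1 ≅ Z^6, C_2 ≅ Z^4, C_3 ≅ Z^1.

∂_1: C_1 → C_0 is given by ∂[p,q] = [q] − [p]. For instance
  ∂[v_0,v_2] = [v_2] − [v_0].
The 4×6 boundary matrix has rank 3 and Smith normal form diag(1,1,1).

Boundary ∂_2: C_2 → C_1 acts by ∂[p,q,r] = [q,r] − [p,r] + [p,q]. For instance
  ∂[v_0,v_1,v_2] = [v_1,v_2] − [v_0,v_2] + [v_0,v_1],
  ∂[v_0,v_2,v_3] = [v_2,v_3] − [v_0,v_3] + [v_0,v_2].
As a 6×4 matrix over Z this has rank 3, with invariant factors (1,1,1).

∂_3: C_3 → C_2 sends each 3-simplex σ to the alternating sum Σ_i (−1)^i (σ with its i-th vertex removed). For instance
  ∂[v_0,v_1,v_2,v_3] = [v_1,v_2,v_3] − [v_0,v_2,v_3] + [v_0,v_1,v_3] − [v_0,v_1,v_2].
The resulting 4×1 matrix has rank 1, and its Smith normal form has invariant factors (1).

Computing H_k = (kernel of ∂_k) / (image of ∂_{k+1}):

  H_0: rank C_0 − rank ∂_1 = 4 − 3 = 1, and the invariant factors of ∂_1 are all 1, so H_0 ≅ Z.
  H_1: rank ker ∂_1 − rank ∂_2 = (6 − 3) − 3 = 0, and the invariant factors of ∂_2 are all 1, so H_1 ≅ 0.
  H_2: rank ker ∂_2 − rank ∂_3 = (4 − 3) − 1 = 0, and the invariant factors of ∂_3 are all 1, so H_2 ≅ 0.
  H_3: rank ker ∂_3 − rank ∂_4 = (1 − 1) − 0 = 0, and there is no ∂_4, so H_3 ≅ 0.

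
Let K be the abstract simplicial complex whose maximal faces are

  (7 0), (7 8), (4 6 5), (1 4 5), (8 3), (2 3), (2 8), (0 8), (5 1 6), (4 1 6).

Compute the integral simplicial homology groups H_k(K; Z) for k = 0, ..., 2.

K has 9 vertices, 12 edges, 4 triangles.
rank ∂_0 = 0, rank ∂_1 = 7 ⇒ b_0 = 9 − 0 − 7 = 2; all invariant factors of ∂_1 are 1 so no torsion. So H_0 ≅ Z^2.
rank ∂_1 = 7, rank ∂_2 = 3 ⇒ b_1 = 12 − 7 − 3 = 2; all invariant factors of ∂_2 are 1 so no torsion. So H_1 ≅ Z^2.
rank ∂_2 = 3, rank ∂_3 = 0 ⇒ b_2 = 4 − 3 − 0 = 1. So H_2 ≅ Z.

H_0 ≅ Z^2,  H_1 ≅ Z^2,  H_2 ≅ Z.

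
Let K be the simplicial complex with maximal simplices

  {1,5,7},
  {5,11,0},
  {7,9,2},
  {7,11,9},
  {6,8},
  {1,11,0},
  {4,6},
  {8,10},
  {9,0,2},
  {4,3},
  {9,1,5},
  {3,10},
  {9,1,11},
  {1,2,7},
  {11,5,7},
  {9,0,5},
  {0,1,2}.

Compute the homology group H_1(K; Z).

We work with the vertex ordering 0 < 1 < 2 < 3 < 4 < 5 < 6 < 7 < 8 < 9 < 10 < 11. The simplices of K, each written with vertices in increasing order, are:

  0-simplices (12): [0], [1], [2], [3], [4], [5], [6], [7], [8], [9], [10], [11]
  1-simplices (23): (23 of them)
  2-simplices (12): [0,1,2], [0,1,11], [0,2,9], [0,5,9], [0,5,11], [1,2,7], [1,5,7], [1,5,9], [1,9,11], [2,7,9], [5,7,11], [7,9,11]

giving chain groups C_0 ≅ Z^12, C_1 ≅ Z^23, C_2 ≅ Z^12.

Boundary ∂_1: C_1 → C_0 is given by ∂[p,q] = [q] − [p]. For instance
  ∂[1,2] = [2] − [1].
This gives a 12×23 integer matrix of rank 10; reducing to Smith normal form yields diagonal entries (1,1,1,1,1,1,1,1,1,1).

∂_2: C_2 → C_1 maps a triangle to the signed sum of its edges. For instance
  ∂[0,2,9] = [2,9] − [0,9] + [0,2],
  ∂[5,7,11] = [7,11] − [5,11] + [5,7].
This gives a 23×12 integer matrix of rank 12; reducing to Smith normal form yields diagonal entries (1,1,1,1,1,1,1,1,1,1,1,2).

Reading off H_k = ker ∂_k / im ∂_{k+1}:

  H_1: rank ker ∂_1 − rank ∂_2 = (23 − 10) − 12 = 1, and ∂_2 has invariant factor 2 > 1, so H_1 ≅ Z × Z/2.

(K is a triangulation of the disjoint union of the real projective plane RP^2 and the circle S^1.)

H_1 ≅ Z × Z/2.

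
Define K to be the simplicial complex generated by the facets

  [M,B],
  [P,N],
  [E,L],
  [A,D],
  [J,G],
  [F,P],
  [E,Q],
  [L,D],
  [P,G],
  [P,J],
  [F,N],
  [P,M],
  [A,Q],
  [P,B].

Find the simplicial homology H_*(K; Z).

Order the vertices as A < B < D < E < F < G < J < L < M < N < P < Q. Listing each simplex with vertices in this order, K has dimension 1 with simplices:

  0-simplices (12): A, B, D, E, F, G, J, L, M, N, P, Q
  1-simplices (14): AD, AQ, BM, BP, DL, EL, EQ, FN, FP, GJ, GP, JP, MP, NP

giving chain groups C_0 ≅ Z^12, C_1 ≅ Z^14.

The boundary map ∂_1: C_1 → C_0 maps an edge to its endpoints' difference, ∂[p,q] = q − p. For instance
  ∂EL = L − E.
The resulting 12×14 matrix has rank 10, and its Smith normal form has invariant factors (1,1,1,1,1,1,1,1,1,1).

Now H_k = ker ∂_k / im ∂_{k+1}, so:

  H_0: rank C_0 − rank ∂_1 = 12 − 10 = 2, and the invariant factors of ∂_1 are all 1, so H_0 = Z^2.
  H_1: rank ker ∂_1 − rank ∂_2 = (14 − 10) − 0 = 4, and there is no ∂_2, so H_1 = Z^4.

As a check, the Euler characteristic is 12 − 14 = -2, which agrees with 2 − 4 = -2.
(K is a triangulation of the disjoint union of the circle S^1 and a wedge of 3 circles.)

H_0 ≅ Z^2,  H_1 ≅ Z^4.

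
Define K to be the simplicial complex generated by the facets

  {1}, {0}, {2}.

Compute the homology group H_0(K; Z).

H_0 ≅ Z^3.

We work with the vertex ordering 0 < 1 < 2. The simplices of K, each written with vertices in increasing order, are:

  0-simplices (3): [0], [1], [2]

Hence C_0 ≅ Z^3.

Reading off H_k = ker ∂_k / im ∂_{k+1}:

  H_0: rank C_0 − rank ∂_1 = 3 − 0 = 3, and there is no ∂_1, so H_0 ≅ Z^3.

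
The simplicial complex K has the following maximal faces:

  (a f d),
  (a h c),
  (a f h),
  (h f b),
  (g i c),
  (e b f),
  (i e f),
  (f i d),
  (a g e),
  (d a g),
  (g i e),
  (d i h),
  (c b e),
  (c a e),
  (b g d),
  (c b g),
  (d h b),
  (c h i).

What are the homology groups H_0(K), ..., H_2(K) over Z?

H_0 = Z,  H_1 = Z ⊕ Z_2,  H_2 = 0.

Take the total order a < b < c < d < e < f < g < h < i on the vertex set. Then K (dimension 2) consists of the simplices:

  0-simplices (9): a, b, c, d, e, f, g, h, i
  1-simplices (27): ac, ad, ae, af, ag, ah, bc, bd, be, bf, bg, bh, ce, cg, ch, ci, df, dg, dh, di, ef, eg, ei, fh, fi, gi, hi
  2-simplices (18): ace, ach, adf, adg, aeg, afh, bce, bcg, bdg, bdh, bef, bfh, cgi, chi, dfi, dhi, efi, egi

so the chain groups are C_0 ≅ Z^9, C_1 ≅ Z^27, C_2 ≅ Z^18.

∂_1: C_1 → C_0 is given by ∂[p,q] = [q] − [p]. For instance
  ∂ah = h − a.
As a 9×27 matrix over Z this has rank 8, with invariant factors (1,1,1,1,1,1,1,1).

Boundary ∂_2: C_2 → C_1 acts by ∂[p,q,r] = [q,r] − [p,r] + [p,q]. For instance
  ∂efi = fi − ei + ef,
  ∂bfh = fh − bh + bf.
This gives a 27×18 integer matrix of rank 18; reducing to Smith normal form yields diagonal entries (1,1,1,1,1,1,1,1,1,1,1,1,1,1,1,1,1,2).

Now H_k = ker ∂_k / im ∂_{k+1}, so:

  H_0: rank C_0 − rank ∂_1 = 9 − 8 = 1, and the invariant factors of ∂_1 are all 1, so H_0 = Z.
  H_1: rank ker ∂_1 − rank ∂_2 = (27 − 8) − 18 = 1, and ∂_2 has invariant factor 2 > 1, so H_1 = Z ⊕ Z_2.
  H_2: rank ker ∂_2 − rank ∂_3 = (18 − 18) − 0 = 0, and there is no ∂_3, so H_2 = 0.

(K is a triangulation of the Klein bottle.)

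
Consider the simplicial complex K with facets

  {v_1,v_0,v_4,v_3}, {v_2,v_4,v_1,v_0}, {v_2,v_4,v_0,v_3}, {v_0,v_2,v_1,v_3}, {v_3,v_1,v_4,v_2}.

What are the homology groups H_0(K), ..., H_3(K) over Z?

Fix the vertex order v_0 < v_1 < v_2 < v_3 < v_4 and write every simplex with vertices in increasing order. Then dim K = 3 and the simplices of K are:

  0-simplices (5): [v_0], [v_1], [v_2], [v_3], [v_4]
  1-simplices (10): [v_0,v_1], [v_0,v_2], [v_0,v_3], [v_0,v_4], [v_1,v_2], [v_1,v_3], [v_1,v_4], [v_2,v_3], [v_2,v_4], [v_3,v_4]
  2-simplices (10): [v_0,v_1,v_2], [v_0,v_1,v_3], [v_0,v_1,v_4], [v_0,v_2,v_3], [v_0,v_2,v_4], [v_0,v_3,v_4], [v_1,v_2,v_3], [v_1,v_2,v_4], [v_1,v_3,v_4], [v_2,v_3,v_4]
  3-simplices (5): [v_0,v_1,v_2,v_3], [v_0,v_1,v_2,v_4], [v_0,v_1,v_3,v_4], [v_0,v_2,v_3,v_4], [v_1,v_2,v_3,v_4]

Hence C_0 ≅ Z^5, C_1 ≅ Z^10, C_2 ≅ Z^10, C_3 ≅ Z^5.

Boundary ∂_1: C_1 → C_0 maps an edge to its endpoints' difference, ∂[p,q] = q − p.
The resulting 5×10 matrix has rank 4, and its Smith normal form has invariant factors (1,1,1,1).

∂_2: C_2 → C_1 maps a triangle to the signed sum of its edges. For instance
  ∂[v_1,v_2,v_4] = [v_2,v_4] − [v_1,v_4] + [v_1,v_2],
  ∂[v_0,v_1,v_4] = [v_1,v_4] − [v_0,v_4] + [v_0,v_1].
As a 10×10 matrix over Z this has rank 6, with invariant factors (1,1,1,1,1,1).

The boundary map ∂_3: C_3 → C_2 sends each 3-simplex σ to the alternating sum Σ_i (−1)^i (σ with its i-th vertex removed). For instance
  ∂[v_0,v_1,v_2,v_4] = [v_1,v_2,v_4] − [v_0,v_2,v_4] + [v_0,v_1,v_4] − [v_0,v_1,v_2],
  ∂[v_1,v_2,v_3,v_4] = [v_2,v_3,v_4] − [v_1,v_3,v_4] + [v_1,v_2,v_4] − [v_1,v_2,v_3].
The resulting 10×5 matrix has rank 4, and its Smith normal form has invariant factors (1,1,1,1).

From H_k ≅ ker(∂_k) / im(∂_{k+1}) we obtain:

  H_0: rank C_0 − rank ∂_1 = 5 − 4 = 1, and the invariant factors of ∂_1 are all 1, so H_0 = Z.
  H_1: rank ker ∂_1 − rank ∂_2 = (10 − 4) − 6 = 0, and the invariant factors of ∂_2 are all 1, so H_1 = 0.
  H_2: rank ker ∂_2 − rank ∂_3 = (10 − 6) − 4 = 0, and the invariant factors of ∂_3 are all 1, so H_2 = 0.
  H_3: rank ker ∂_3 − rank ∂_4 = (5 − 4) − 0 = 1, and there is no ∂_4, so H_3 = Z.

(K is a triangulation of the 3-sphere S^3.)

H_0 = Z,  H_1 = 0,  H_2 = 0,  H_3 = Z.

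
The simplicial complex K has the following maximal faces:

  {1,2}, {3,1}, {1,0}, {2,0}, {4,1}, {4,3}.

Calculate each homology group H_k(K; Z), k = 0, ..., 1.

We work with the vertex ordering 0 < 1 < 2 < 3 < 4. The simplices of K, each written with vertices in increasing order, are:

  0-simplices (5): [0], [1], [2], [3], [4]
  1-simplices (6): [0,1], [0,2], [1,2], [1,3], [1,4], [3,4]

so the chain groups are C_0 ≅ Z^5, C_1 ≅ Z^6.

Boundary ∂_1: C_1 → C_0 maps an edge to its endpoints' difference, ∂[p,q] = q − p.
As a 5×6 matrix over Z this has rank 4, with invariant factors (1,1,1,1).

Now H_k = ker ∂_k / im ∂_{k+1}, so:

  H_0: rank C_0 − rank ∂_1 = 5 − 4 = 1, and the invariant factors of ∂_1 are all 1, so H_0 ≅ Z.
  H_1: rank ker ∂_1 − rank ∂_2 = (6 − 4) − 0 = 2, and there is no ∂_2, so H_1 ≅ Z^2.

(K is a triangulation of a wedge of 2 circles.)

H_0 ≅ Z,  H_1 ≅ Z^2.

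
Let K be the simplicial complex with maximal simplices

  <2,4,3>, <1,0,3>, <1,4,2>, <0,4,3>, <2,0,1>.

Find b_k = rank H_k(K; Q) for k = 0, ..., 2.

We work with the vertex ordering 0 < 1 < 2 < 3 < 4. The simplices of K, each written with vertices in increasing order, are:

  0-simplices (5): [0], [1], [2], [3], [4]
  1-simplices (10): [0,1], [0,2], [0,3], [0,4], [1,2], [1,3], [1,4], [2,3], [2,4], [3,4]
  2-simplices (5): [0,1,2], [0,1,3], [0,3,4], [1,2,4], [2,3,4]

Hence C_0 ≅ Z^5, C_1 ≅ Z^10, C_2 ≅ Z^5.

Boundary ∂_1: C_1 → C_0 maps an edge to its endpoints' difference, ∂[p,q] = q − p. For instance
  ∂[2,4] = [4] − [2].
The 5×10 boundary matrix has rank 4 and Smith normal form diag(1,1,1,1).

∂_2: C_2 → C_1 acts by ∂[p,q,r] = [q,r] − [p,r] + [p,q]. For instance
  ∂[2,3,4] = [3,4] − [2,4] + [2,3],
  ∂[0,3,4] = [3,4] − [0,4] + [0,3].
This gives a 10×5 integer matrix of rank 5; reducing to Smith normal form yields diagonal entries (1,1,1,1,1).

From H_k ≅ ker(∂_k) / im(∂_{k+1}) we obtain:

  H_0: rank C_0 − rank ∂_1 = 5 − 4 = 1, and the invariant factors of ∂_1 are all 1, so H_0 ≅ Z.
  H_1: rank ker ∂_1 − rank ∂_2 = (10 − 4) − 5 = 1, and the invariant factors of ∂_2 are all 1, so H_1 ≅ Z.
  H_2: rank ker ∂_2 − rank ∂_3 = (5 − 5) − 0 = 0, and there is no ∂_3, so H_2 ≅ 0.

As a check, the Euler characteristic is 5 − 10 + 5 = 0, which agrees with 1 − 1 + 0 = 0.

Hence the Betti numbers are b_0 = 1, b_1 = 1, b_2 = 0.

b_0 = 1, b_1 = 1, b_2 = 0.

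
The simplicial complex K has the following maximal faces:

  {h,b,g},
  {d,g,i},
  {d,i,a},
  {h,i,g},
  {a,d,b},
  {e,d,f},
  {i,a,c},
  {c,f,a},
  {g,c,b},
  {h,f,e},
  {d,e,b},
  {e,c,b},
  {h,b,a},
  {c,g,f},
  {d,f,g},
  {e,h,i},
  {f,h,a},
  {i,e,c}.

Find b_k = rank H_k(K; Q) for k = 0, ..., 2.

b_0 = 1, b_1 = 2, b_2 = 1.

We work with the vertex ordering a < b < c < d < e < f < g < h < i. The simplices of K, each written with vertices in increasing order, are:

  0-simplices (9): a, b, c, d, e, f, g, h, i
  1-simplices (27): ab, ac, ad, af, ah, ai, bc, bd, be, bg, bh, ce, cf, cg, ci, de, df, dg, di, ef, eh, ei, fg, fh, gh, gi, hi
  2-simplices (18): abd, abh, acf, aci, adi, afh, bce, bcg, bde, bgh, cei, cfg, def, dfg, dgi, efh, ehi, ghi

Hence C_0 ≅ Z^9, C_1 ≅ Z^27, C_2 ≅ Z^18.

Boundary ∂_1: C_1 → C_0 is given by ∂[p,q] = [q] − [p]. For instance
  ∂bh = h − b.
The 9×27 boundary matrix has rank 8 and Smith normal form diag(1,1,1,1,1,1,1,1).

Boundary ∂_2: C_2 → C_1 sends each 2-simplex [p,q,r] to [q,r] − [p,r] + [p,q]. For instance
  ∂ghi = hi − gi + gh,
  ∂cei = ei − ci + ce.
This gives a 27×18 integer matrix of rank 17; reducing to Smith normal form yields diagonal entries (1,1,1,1,1,1,1,1,1,1,1,1,1,1,1,1,1).

Computing H_k = (kernel of ∂_k) / (image of ∂_{k+1}):

  H_0: rank C_0 − rank ∂_1 = 9 − 8 = 1, and the invariant factors of ∂_1 are all 1, so H_0 ≅ Z.
  H_1: rank ker ∂_1 − rank ∂_2 = (27 − 8) − 17 = 2, and the invariant factors of ∂_2 are all 1, so H_1 ≅ Z^2.
  H_2: rank ker ∂_2 − rank ∂_3 = (18 − 17) − 0 = 1, and there is no ∂_3, so H_2 ≅ Z.

As a check, the Euler characteristic is 9 − 27 + 18 = 0, which agrees with 1 − 2 + 1 = 0.

Hence the Betti numbers are b_0 = 1, b_1 = 2, b_2 = 1.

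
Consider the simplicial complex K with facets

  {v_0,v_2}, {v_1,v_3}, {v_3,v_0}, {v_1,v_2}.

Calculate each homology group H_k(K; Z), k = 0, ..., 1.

Order the vertices as v_0 < v_1 < v_2 < v_3. Listing each simplex with vertices in this order, K has dimension 1 with simplices:

  0-simplices (4): [v_0], [v_1], [v_2], [v_3]
  1-simplices (4): [v_0,v_2], [v_0,v_3], [v_1,v_2], [v_1,v_3]

Hence C_0 ≅ Z^4, C_1 ≅ Z^4.

∂_1: C_1 → C_0 maps an edge to its endpoints' difference, ∂[p,q] = q − p.
This gives a 4×4 integer matrix of rank 3; reducing to Smith normal form yields diagonal entries (1,1,1).

Computing H_k = (kernel of ∂_k) / (image of ∂_{k+1}):

  H_0: rank C_0 − rank ∂_1 = 4 − 3 = 1, and the invariant factors of ∂_1 are all 1, so H_0 = Z.
  H_1: rank ker ∂_1 − rank ∂_2 = (4 − 3) − 0 = 1, and there is no ∂_2, so H_1 = Z.

H_0 ≅ Z,  H_1 ≅ Z.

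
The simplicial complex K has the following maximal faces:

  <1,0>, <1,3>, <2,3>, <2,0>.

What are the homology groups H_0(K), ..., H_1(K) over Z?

Order the vertices as 0 < 1 < 2 < 3. Listing each simplex with vertices in this order, K has dimension 1 with simplices:

  0-simplices (4): [0], [1], [2], [3]
  1-simplices (4): [0,1], [0,2], [1,3], [2,3]

Hence C_0 ≅ Z^4, C_1 ≅ Z^4.

Boundary ∂_1: C_1 → C_0 maps an edge to its endpoints' difference, ∂[p,q] = q − p.
This gives a 4×4 integer matrix of rank 3; reducing to Smith normal form yields diagonal entries (1,1,1).

Reading off H_k = ker ∂_k / im ∂_{k+1}:

  H_0: rank C_0 − rank ∂_1 = 4 − 3 = 1, and the invariant factors of ∂_1 are all 1, so H_0 = Z.
  H_1: rank ker ∂_1 − rank ∂_2 = (4 − 3) − 0 = 1, and there is no ∂_2, so H_1 = Z.

As a check, the Euler characteristic is 4 − 4 = 0, which agrees with 1 − 1 = 0.
(K is a triangulation of the circle S^1.)

H_0 ≅ Z,  H_1 ≅ Z.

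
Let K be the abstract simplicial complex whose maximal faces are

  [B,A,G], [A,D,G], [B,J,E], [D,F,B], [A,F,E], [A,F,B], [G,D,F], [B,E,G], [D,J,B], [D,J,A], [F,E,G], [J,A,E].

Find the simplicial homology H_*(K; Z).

We work with the vertex ordering A < B < D < E < F < G < J. The simplices of K, each written with vertices in increasing order, are:

  0-simplices (7): A, B, D, E, F, G, J
  1-simplices (18): AB, AD, AE, AF, AG, AJ, BD, BE, BF, BG, BJ, DF, DG, DJ, EF, EG, EJ, FG
  2-simplices (12): ABF, ABG, ADG, ADJ, AEF, AEJ, BDF, BDJ, BEG, BEJ, DFG, EFG

giving chain groups C_0 ≅ Z^7, C_1 ≅ Z^18, C_2 ≅ Z^12.

The boundary map ∂_1: C_1 → C_0 maps an edge to its endpoints' difference, ∂[p,q] = q − p.
The resulting 7×18 matrix has rank 6, and its Smith normal form has invariant factors (1,1,1,1,1,1).

The boundary map ∂_2: C_2 → C_1 acts by ∂[p,q,r] = [q,r] − [p,r] + [p,q]. For instance
  ∂BEJ = EJ − BJ + BE,
  ∂AEJ = EJ − AJ + AE.
This gives a 18×12 integer matrix of rank 12; reducing to Smith normal form yields diagonal entries (1,1,1,1,1,1,1,1,1,1,1,2).

Now H_k = ker ∂_k / im ∂_{k+1}, so:

  H_0: rank C_0 − rank ∂_1 = 7 − 6 = 1, and the invariant factors of ∂_1 are all 1, so H_0 = Z.
  H_1: rank ker ∂_1 − rank ∂_2 = (18 − 6) − 12 = 0, and ∂_2 has invariant factor 2 > 1, so H_1 = Z/2.
  H_2: rank ker ∂_2 − rank ∂_3 = (12 − 12) − 0 = 0, and there is no ∂_3, so H_2 = 0.

H_0 ≅ Z,  H_1 ≅ Z/2,  H_2 = 0.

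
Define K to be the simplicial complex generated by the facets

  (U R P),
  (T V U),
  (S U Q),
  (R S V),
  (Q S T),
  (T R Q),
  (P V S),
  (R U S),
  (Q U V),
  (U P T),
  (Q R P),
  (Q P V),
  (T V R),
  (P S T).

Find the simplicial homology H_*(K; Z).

H_0 ≅ Z,  H_1 ≅ Z^2,  H_2 ≅ Z.

We work with the vertex ordering P < Q < R < S < T < U < V. The simplices of K, each written with vertices in increasing order, are:

  0-simplices (7): P, Q, R, S, T, U, V
  1-simplices (21): PQ, PR, PS, PT, PU, PV, QR, QS, QT, QU, QV, RS, RT, RU, RV, ST, SU, SV, TU, TV, UV
  2-simplices (14): PQR, PQV, PRU, PST, PSV, PTU, QRT, QST, QSU, QUV, RSU, RSV, RTV, TUV

giving chain groups C_0 ≅ Z^7, C_1 ≅ Z^21, C_2 ≅ Z^14.

The boundary map ∂_1: C_1 → C_0 is given by ∂[p,q] = [q] − [p]. For instance
  ∂QV = V − Q.
The 7×21 boundary matrix has rank 6 and Smith normal form diag(1,1,1,1,1,1).

Boundary ∂_2: C_2 → C_1 sends each 2-simplex [p,q,r] to [q,r] − [p,r] + [p,q]. For instance
  ∂RTV = TV − RV + RT,
  ∂TUV = UV − TV + TU.
As a 21×14 matrix over Z this has rank 13, with invariant factors (1,1,1,1,1,1,1,1,1,1,1,1,1).

From H_k ≅ ker(∂_k) / im(∂_{k+1}) we obtain:

  H_0: rank C_0 − rank ∂_1 = 7 − 6 = 1, and the invariant factors of ∂_1 are all 1, so H_0 ≅ Z.
  H_1: rank ker ∂_1 − rank ∂_2 = (21 − 6) − 13 = 2, and the invariant factors of ∂_2 are all 1, so H_1 ≅ Z^2.
  H_2: rank ker ∂_2 − rank ∂_3 = (14 − 13) − 0 = 1, and there is no ∂_3, so H_2 ≅ Z.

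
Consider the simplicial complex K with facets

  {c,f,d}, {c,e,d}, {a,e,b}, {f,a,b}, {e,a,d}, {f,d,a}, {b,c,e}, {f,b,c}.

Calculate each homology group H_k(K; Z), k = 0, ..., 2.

Fix the vertex order a < b < c < d < e < f and write every simplex with vertices in increasing order. Then dim K = 2 and the simplices of K are:

  0-simplices (6): a, b, c, d, e, f
  1-simplices (12): ab, ad, ae, af, bc, be, bf, cd, ce, cf, de, df
  2-simplices (8): abe, abf, ade, adf, bce, bcf, cde, cdf

giving chain groups C_0 ≅ Z^6, C_1 ≅ Z^12, C_2 ≅ Z^8.

Boundary ∂_1: C_1 → C_0 sends each edge [p,q] (with p < q) to q − p.
The 6×12 boundary matrix has rank 5 and Smith normal form diag(1,1,1,1,1).

Boundary ∂_2: C_2 → C_1 acts by ∂[p,q,r] = [q,r] − [p,r] + [p,q]. For instance
  ∂abe = be − ae + ab,
  ∂cdf = df − cf + cd.
The 12×8 boundary matrix has rank 7 and Smith normal form diag(1,1,1,1,1,1,1).

Reading off H_k = ker ∂_k / im ∂_{k+1}:

  H_0: rank C_0 − rank ∂_1 = 6 − 5 = 1, and the invariant factors of ∂_1 are all 1, so H_0 ≅ Z.
  H_1: rank ker ∂_1 − rank ∂_2 = (12 − 5) − 7 = 0, and the invariant factors of ∂_2 are all 1, so H_1 ≅ 0.
  H_2: rank ker ∂_2 − rank ∂_3 = (8 − 7) − 0 = 1, and there is no ∂_3, so H_2 ≅ Z.

As a check, the Euler characteristic is 6 − 12 + 8 = 2, which agrees with 1 − 0 + 1 = 2.
(K is a triangulation of the 2-sphere S^2.)

H_0 ≅ Z,  H_1 = 0,  H_2 ≅ Z.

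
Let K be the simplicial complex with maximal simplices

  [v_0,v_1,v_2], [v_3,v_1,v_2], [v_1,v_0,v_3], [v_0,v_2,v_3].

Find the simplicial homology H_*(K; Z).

H_0 = Z,  H_1 = 0,  H_2 = Z.

K has 4 vertices, 6 edges, 4 triangles.
rank ∂_0 = 0, rank ∂_1 = 3 ⇒ b_0 = 4 − 0 − 3 = 1; all invariant factors of ∂_1 are 1 so no torsion. So H_0 ≅ Z.
rank ∂_1 = 3, rank ∂_2 = 3 ⇒ b_1 = 6 − 3 − 3 = 0; all invariant factors of ∂_2 are 1 so no torsion. So H_1 ≅ 0.
rank ∂_2 = 3, rank ∂_3 = 0 ⇒ b_2 = 4 − 3 − 0 = 1. So H_2 ≅ Z.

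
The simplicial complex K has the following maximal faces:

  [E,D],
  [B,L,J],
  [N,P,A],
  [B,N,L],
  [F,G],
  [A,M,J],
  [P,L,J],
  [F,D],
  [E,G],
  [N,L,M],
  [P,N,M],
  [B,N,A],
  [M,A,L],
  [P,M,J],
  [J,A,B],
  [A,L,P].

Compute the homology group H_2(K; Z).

We work with the vertex ordering A < B < D < E < F < G < J < L < M < N < P. The simplices of K, each written with vertices in increasing order, are:

  0-simplices (11): A, B, D, E, F, G, J, L, M, N, P
  1-simplices (22): AB, AJ, AL, AM, AN, AP, BJ, BL, BN, DE, DF, EG, FG, JL, JM, JP, LM, LN, LP, MN, MP, NP
  2-simplices (12): ABJ, ABN, AJM, ALM, ALP, ANP, BJL, BLN, JLP, JMP, LMN, MNP

so the chain groups are C_0 ≅ Z^11, C_1 ≅ Z^22, C_2 ≅ Z^12.

The boundary map ∂_1: C_1 → C_0 sends each edge [p,q] (with p < q) to q − p.
The resulting 11×22 matrix has rank 9, and its Smith normal form has invariant factors (1,1,1,1,1,1,1,1,1).

∂_2: C_2 → C_1 acts by ∂[p,q,r] = [q,r] − [p,r] + [p,q]. For instance
  ∂JMP = MP − JP + JM,
  ∂ANP = NP − AP + AN.
As a 22×12 matrix over Z this has rank 12, with invariant factors (1,1,1,1,1,1,1,1,1,1,1,2).

Reading off H_k = ker ∂_k / im ∂_{k+1}:

  H_2: rank ker ∂_2 − rank ∂_3 = (12 − 12) − 0 = 0, and there is no ∂_3, so H_2 = 0.

H_2 = 0.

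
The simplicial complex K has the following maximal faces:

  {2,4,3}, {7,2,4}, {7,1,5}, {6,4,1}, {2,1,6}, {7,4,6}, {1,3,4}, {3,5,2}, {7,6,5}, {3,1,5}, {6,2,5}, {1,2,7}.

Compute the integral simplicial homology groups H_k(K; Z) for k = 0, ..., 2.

H_0 = Z,  H_1 = Z/2Z,  H_2 = 0.

Take the total order 1 < 2 < 3 < 4 < 5 < 6 < 7 on the vertex set. Then K (dimension 2) consists of the simplices:

  0-simplices (7): [1], [2], [3], [4], [5], [6], [7]
  1-simplices (18): [1,2], [1,3], [1,4], [1,5], [1,6], [1,7], [2,3], [2,4], [2,5], [2,6], [2,7], [3,4], [3,5], [4,6], [4,7], [5,6], [5,7], [6,7]
  2-simplices (12): [1,2,6], [1,2,7], [1,3,4], [1,3,5], [1,4,6], [1,5,7], [2,3,4], [2,3,5], [2,4,7], [2,5,6], [4,6,7], [5,6,7]

Hence C_0 ≅ Z^7, C_1 ≅ Z^18, C_2 ≅ Z^12.

∂_1: C_1 → C_0 is given by ∂[p,q] = [q] − [p].
As a 7×18 matrix over Z this has rank 6, with invariant factors (1,1,1,1,1,1).

The boundary map ∂_2: C_2 → C_1 sends each 2-simplex [p,q,r] to [q,r] − [p,r] + [p,q]. For instance
  ∂[1,3,5] = [3,5] − [1,5] + [1,3],
  ∂[1,5,7] = [5,7] − [1,7] + [1,5].
The 18×12 boundary matrix has rank 12 and Smith normal form diag(1,1,1,1,1,1,1,1,1,1,1,2).

Now H_k = ker ∂_k / im ∂_{k+1}, so:

  H_0: rank C_0 − rank ∂_1 = 7 − 6 = 1, and the invariant factors of ∂_1 are all 1, so H_0 = Z.
  H_1: rank ker ∂_1 − rank ∂_2 = (18 − 6) − 12 = 0, and ∂_2 has invariant factor 2 > 1, so H_1 = Z/2Z.
  H_2: rank ker ∂_2 − rank ∂_3 = (12 − 12) − 0 = 0, and there is no ∂_3, so H_2 = 0.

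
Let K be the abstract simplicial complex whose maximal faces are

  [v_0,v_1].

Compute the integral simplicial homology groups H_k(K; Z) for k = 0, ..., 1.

H_0 = Z,  H_1 = 0.

Order the vertices as v_0 < v_1. Listing each simplex with vertices in this order, K has dimension 1 with simplices:

  0-simplices (2): [v_0], [v_1]
  1-simplices (1): [v_0,v_1]

Hence C_0 ≅ Z^2, C_1 ≅ Z^1.

The boundary map ∂_1: C_1 → C_0 maps an edge to its endpoints' difference, ∂[p,q] = q − p.
This gives a 2×1 integer matrix of rank 1; reducing to Smith normal form yields diagonal entries (1).

Computing H_k = (kernel of ∂_k) / (image of ∂_{k+1}):

  H_0: rank C_0 − rank ∂_1 = 2 − 1 = 1, and the invariant factors of ∂_1 are all 1, so H_0 = Z.
  H_1: rank ker ∂_1 − rank ∂_2 = (1 − 1) − 0 = 0, and there is no ∂_2, so H_1 = 0.

(K is a triangulation of the 1-simplex.)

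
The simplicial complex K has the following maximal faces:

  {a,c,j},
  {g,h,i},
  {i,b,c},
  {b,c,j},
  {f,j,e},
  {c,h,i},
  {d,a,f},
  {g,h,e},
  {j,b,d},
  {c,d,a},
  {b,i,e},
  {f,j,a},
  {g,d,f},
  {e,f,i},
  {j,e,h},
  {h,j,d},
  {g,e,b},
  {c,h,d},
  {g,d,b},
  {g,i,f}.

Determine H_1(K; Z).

We work with the vertex ordering a < b < c < d < e < f < g < h < i < j. The simplices of K, each written with vertices in increasing order, are:

  0-simplices (10): a, b, c, d, e, f, g, h, i, j
  1-simplices (30): ac, ad, af, aj, bc, bd, be, bg, bi, bj, cd, ch, ci, cj, df, dg, dh, dj, ef, eg, eh, ei, ej, fg, fi, fj, gh, gi, hi, hj
  2-simplices (20): acd, acj, adf, afj, bci, bcj, bdg, bdj, beg, bei, cdh, chi, dfg, dhj, efi, efj, egh, ehj, fgi, ghi

Hence C_0 ≅ Z^10, C_1 ≅ Z^30, C_2 ≅ Z^20.

∂_1: C_1 → C_0 is given by ∂[p,q] = [q] − [p]. For instance
  ∂hi = i − h.
The 10×30 boundary matrix has rank 9 and Smith normal form diag(1,1,1,1,1,1,1,1,1).

The boundary map ∂_2: C_2 → C_1 sends each 2-simplex [p,q,r] to [q,r] − [p,r] + [p,q]. For instance
  ∂ghi = hi − gi + gh,
  ∂cdh = dh − ch + cd.
The 30×20 boundary matrix has rank 20 and Smith normal form diag(1,1,1,1,1,1,1,1,1,1,1,1,1,1,1,1,1,1,1,2).

Computing H_k = (kernel of ∂_k) / (image of ∂_{k+1}):

  H_1: rank ker ∂_1 − rank ∂_2 = (30 − 9) − 20 = 1, and ∂_2 has invariant factor 2 > 1, so H_1 = Z ⊕ Z/2.

H_1 = Z ⊕ Z/2.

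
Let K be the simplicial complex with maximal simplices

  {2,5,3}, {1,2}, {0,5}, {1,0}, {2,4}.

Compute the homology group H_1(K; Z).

H_1 = Z.

Fix the vertex order 0 < 1 < 2 < 3 < 4 < 5 and write every simplex with vertices in increasing order. Then dim K = 2 and the simplices of K are:

  0-simplices (6): [0], [1], [2], [3], [4], [5]
  1-simplices (7): [0,1], [0,5], [1,2], [2,3], [2,4], [2,5], [3,5]
  2-simplices (1): [2,3,5]

so the chain groups are C_0 ≅ Z^6, C_1 ≅ Z^7, C_2 ≅ Z^1.

∂_1: C_1 → C_0 is given by ∂[p,q] = [q] − [p].
This gives a 6×7 integer matrix of rank 5; reducing to Smith normal form yields diagonal entries (1,1,1,1,1).

Boundary ∂_2: C_2 → C_1 sends each 2-simplex [p,q,r] to [q,r] − [p,r] + [p,q]. For instance
  ∂[2,3,5] = [3,5] − [2,5] + [2,3].
The 7×1 boundary matrix has rank 1 and Smith normal form diag(1).

Reading off H_k = ker ∂_k / im ∂_{k+1}:

  H_1: rank ker ∂_1 − rank ∂_2 = (7 − 5) − 1 = 1, and the invariant factors of ∂_2 are all 1, so H_1 ≅ Z.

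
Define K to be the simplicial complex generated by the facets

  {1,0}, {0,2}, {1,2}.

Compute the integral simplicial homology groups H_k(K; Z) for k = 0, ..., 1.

H_0 ≅ Z,  H_1 ≅ Z.

Fix the vertex order 0 < 1 < 2 and write every simplex with vertices in increasing order. Then dim K = 1 and the simplices of K are:

  0-simplices (3): [0], [1], [2]
  1-simplices (3): [0,1], [0,2], [1,2]

giving chain groups C_0 ≅ Z^3, C_1 ≅ Z^3.

∂_1: C_1 → C_0 sends each edge [p,q] (with p < q) to q − p. For instance
  ∂[1,2] = [2] − [1].
The resulting 3×3 matrix has rank 2, and its Smith normal form has invariant factors (1,1).

From H_k ≅ ker(∂_k) / im(∂_{k+1}) we obtain:

  H_0: rank C_0 − rank ∂_1 = 3 − 2 = 1, and the invariant factors of ∂_1 are all 1, so H_0 = Z.
  H_1: rank ker ∂_1 − rank ∂_2 = (3 − 2) − 0 = 1, and there is no ∂_2, so H_1 = Z.

As a check, the Euler characteristic is 3 − 3 = 0, which agrees with 1 − 1 = 0.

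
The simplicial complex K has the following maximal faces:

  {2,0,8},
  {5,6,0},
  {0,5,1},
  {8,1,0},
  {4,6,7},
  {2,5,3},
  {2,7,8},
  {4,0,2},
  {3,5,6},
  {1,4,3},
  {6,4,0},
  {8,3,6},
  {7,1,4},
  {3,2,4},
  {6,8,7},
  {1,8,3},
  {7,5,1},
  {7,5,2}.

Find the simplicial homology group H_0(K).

H_0 = Z.

K has 9 vertices, 27 edges, 18 triangles.
rank ∂_0 = 0, rank ∂_1 = 8 ⇒ b_0 = 9 − 0 − 8 = 1; all invariant factors of ∂_1 are 1 so no torsion. So H_0 ≅ Z.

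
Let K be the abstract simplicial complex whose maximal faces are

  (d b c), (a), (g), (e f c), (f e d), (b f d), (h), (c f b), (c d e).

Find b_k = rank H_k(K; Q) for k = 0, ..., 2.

b_0 = 4, b_1 = 0, b_2 = 1.

Fix the vertex order a < b < c < d < e < f < g < h and write every simplex with vertices in increasing order. Then dim K = 2 and the simplices of K are:

  0-simplices (8): a, b, c, d, e, f, g, h
  1-simplices (9): bc, bd, bf, cd, ce, cf, de, df, ef
  2-simplices (6): bcd, bcf, bdf, cde, cef, def

so the chain groups are C_0 ≅ Z^8, C_1 ≅ Z^9, C_2 ≅ Z^6.

∂_1: C_1 → C_0 sends each edge [p,q] (with p < q) to q − p. For instance
  ∂cf = f − c.
The resulting 8×9 matrix has rank 4, and its Smith normal form has invariant factors (1,1,1,1).

The boundary map ∂_2: C_2 → C_1 sends each 2-simplex [p,q,r] to [q,r] − [p,r] + [p,q]. For instance
  ∂def = ef − df + de,
  ∂bdf = df − bf + bd.
As a 9×6 matrix over Z this has rank 5, with invariant factors (1,1,1,1,1).

Now H_k = ker ∂_k / im ∂_{k+1}, so:

  H_0: rank C_0 − rank ∂_1 = 8 − 4 = 4, and the invariant factors of ∂_1 are all 1, so H_0 ≅ Z^4.
  H_1: rank ker ∂_1 − rank ∂_2 = (9 − 4) − 5 = 0, and the invariant factors of ∂_2 are all 1, so H_1 ≅ 0.
  H_2: rank ker ∂_2 − rank ∂_3 = (6 − 5) − 0 = 1, and there is no ∂_3, so H_2 ≅ Z.

Hence the Betti numbers are b_0 = 4, b_1 = 0, b_2 = 1.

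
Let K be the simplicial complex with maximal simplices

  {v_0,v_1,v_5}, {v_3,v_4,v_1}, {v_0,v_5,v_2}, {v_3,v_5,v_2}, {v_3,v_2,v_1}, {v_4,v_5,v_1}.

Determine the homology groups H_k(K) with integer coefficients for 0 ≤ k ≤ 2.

Fix the vertex order v_0 < v_1 < v_2 < v_3 < v_4 < v_5 and write every simplex with vertices in increasing order. Then dim K = 2 and the simplices of K are:

  0-simplices (6): [v_0], [v_1], [v_2], [v_3], [v_4], [v_5]
  1-simplices (12): [v_0,v_1], [v_0,v_2], [v_0,v_5], [v_1,v_2], [v_1,v_3], [v_1,v_4], [v_1,v_5], [v_2,v_3], [v_2,v_5], [v_3,v_4], [v_3,v_5], [v_4,v_5]
  2-simplices (6): [v_0,v_1,v_5], [v_0,v_2,v_5], [v_1,v_2,v_3], [v_1,v_3,v_4], [v_1,v_4,v_5], [v_2,v_3,v_5]

so the chain groups are C_0 ≅ Z^6, C_1 ≅ Z^12, C_2 ≅ Z^6.

The boundary map ∂_1: C_1 → C_0 is given by ∂[p,q] = [q] − [p]. For instance
  ∂[v_2,v_5] = [v_5] − [v_2].
The 6×12 boundary matrix has rank 5 and Smith normal form diag(1,1,1,1,1).

∂_2: C_2 → C_1 acts by ∂[p,q,r] = [q,r] − [p,r] + [p,q]. For instance
  ∂[v_0,v_2,v_5] = [v_2,v_5] − [v_0,v_5] + [v_0,v_2],
  ∂[v_1,v_3,v_4] = [v_3,v_4] − [v_1,v_4] + [v_1,v_3].
The 12×6 boundary matrix has rank 6 and Smith normal form diag(1,1,1,1,1,1).

Reading off H_k = ker ∂_k / im ∂_{k+1}:

  H_0: rank C_0 − rank ∂_1 = 6 − 5 = 1, and the invariant factors of ∂_1 are all 1, so H_0 = Z.
  H_1: rank ker ∂_1 − rank ∂_2 = (12 − 5) − 6 = 1, and the invariant factors of ∂_2 are all 1, so H_1 = Z.
  H_2: rank ker ∂_2 − rank ∂_3 = (6 − 6) − 0 = 0, and there is no ∂_3, so H_2 = 0.

H_0 = Z,  H_1 = Z,  H_2 = 0.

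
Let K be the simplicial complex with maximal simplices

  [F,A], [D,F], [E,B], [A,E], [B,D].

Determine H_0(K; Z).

We work with the vertex ordering A < B < D < E < F. The simplices of K, each written with vertices in increasing order, are:

  0-simplices (5): A, B, D, E, F
  1-simplices (5): AE, AF, BD, BE, DF

so the chain groups are C_0 ≅ Z^5, C_1 ≅ Z^5.

Boundary ∂_1: C_1 → C_0 sends each edge [p,q] (with p < q) to q − p.
This gives a 5×5 integer matrix of rank 4; reducing to Smith normal form yields diagonal entries (1,1,1,1).

From H_k ≅ ker(∂_k) / im(∂_{k+1}) we obtain:

  H_0: rank C_0 − rank ∂_1 = 5 − 4 = 1, and the invariant factors of ∂_1 are all 1, so H_0 ≅ Z.

H_0 ≅ Z.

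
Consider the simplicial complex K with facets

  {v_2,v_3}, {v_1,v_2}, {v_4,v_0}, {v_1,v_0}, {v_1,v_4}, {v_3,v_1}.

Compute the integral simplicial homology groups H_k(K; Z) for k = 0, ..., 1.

Take the total order v_0 < v_1 < v_2 < v_3 < v_4 on the vertex set. Then K (dimension 1) consists of the simplices:

  0-simplices (5): [v_0], [v_1], [v_2], [v_3], [v_4]
  1-simplices (6): [v_0,v_1], [v_0,v_4], [v_1,v_2], [v_1,v_3], [v_1,v_4], [v_2,v_3]

Hence C_0 ≅ Z^5, C_1 ≅ Z^6.

Boundary ∂_1: C_1 → C_0 sends each edge [p,q] (with p < q) to q − p. For instance
  ∂[v_0,v_1] = [v_1] − [v_0].
The resulting 5×6 matrix has rank 4, and its Smith normal form has invariant factors (1,1,1,1).

Computing H_k = (kernel of ∂_k) / (image of ∂_{k+1}):

  H_0: rank C_0 − rank ∂_1 = 5 − 4 = 1, and the invariant factors of ∂_1 are all 1, so H_0 = Z.
  H_1: rank ker ∂_1 − rank ∂_2 = (6 − 4) − 0 = 2, and there is no ∂_2, so H_1 = Z^2.

As a check, the Euler characteristic is 5 − 6 = -1, which agrees with 1 − 2 = -1.

H_0 = Z,  H_1 = Z^2.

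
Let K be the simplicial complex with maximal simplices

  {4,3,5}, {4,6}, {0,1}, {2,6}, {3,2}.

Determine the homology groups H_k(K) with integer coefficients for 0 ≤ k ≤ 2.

Take the total order 0 < 1 < 2 < 3 < 4 < 5 < 6 on the vertex set. Then K (dimension 2) consists of the simplices:

  0-simplices (7): [0], [1], [2], [3], [4], [5], [6]
  1-simplices (7): [0,1], [2,3], [2,6], [3,4], [3,5], [4,5], [4,6]
  2-simplices (1): [3,4,5]

giving chain groups C_0 ≅ Z^7, C_1 ≅ Z^7, C_2 ≅ Z^1.

∂_1: C_1 → C_0 maps an edge to its endpoints' difference, ∂[p,q] = q − p.
As a 7×7 matrix over Z this has rank 5, with invariant factors (1,1,1,1,1).

The boundary map ∂_2: C_2 → C_1 maps a triangle to the signed sum of its edges. For instance
  ∂[3,4,5] = [4,5] − [3,5] + [3,4].
The resulting 7×1 matrix has rank 1, and its Smith normal form has invariant factors (1).

Reading off H_k = ker ∂_k / im ∂_{k+1}:

  H_0: rank C_0 − rank ∂_1 = 7 − 5 = 2, and the invariant factors of ∂_1 are all 1, so H_0 = Z^2.
  H_1: rank ker ∂_1 − rank ∂_2 = (7 − 5) − 1 = 1, and the invariant factors of ∂_2 are all 1, so H_1 = Z.
  H_2: rank ker ∂_2 − rank ∂_3 = (1 − 1) − 0 = 0, and there is no ∂_3, so H_2 = 0.

As a check, the Euler characteristic is 7 − 7 + 1 = 1, which agrees with 2 − 1 + 0 = 1.

H_0 ≅ Z^2,  H_1 ≅ Z,  H_2 = 0.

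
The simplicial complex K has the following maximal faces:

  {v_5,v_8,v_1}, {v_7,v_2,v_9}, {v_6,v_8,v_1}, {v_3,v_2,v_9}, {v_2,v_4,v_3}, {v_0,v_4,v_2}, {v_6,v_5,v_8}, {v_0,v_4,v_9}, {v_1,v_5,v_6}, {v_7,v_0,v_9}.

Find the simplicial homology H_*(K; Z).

Take the total order v_0 < v_1 < v_2 < v_3 < v_4 < v_5 < v_6 < v_7 < v_8 < v_9 on the vertex set. Then K (dimension 2) consists of the simplices:

  0-simplices (10): [v_0], [v_1], [v_2], [v_3], [v_4], [v_5], [v_6], [v_7], [v_8], [v_9]
  1-simplices (18): (18 of them)
  2-simplices (10): [v_0,v_2,v_4], [v_0,v_4,v_9], [v_0,v_7,v_9], [v_1,v_5,v_6], [v_1,v_5,v_8], [v_1,v_6,v_8], [v_2,v_3,v_4], [v_2,v_3,v_9], [v_2,v_7,v_9], [v_5,v_6,v_8]

Hence C_0 ≅ Z^10, C_1 ≅ Z^18, C_2 ≅ Z^10.

Boundary ∂_1: C_1 → C_0 is given by ∂[p,q] = [q] − [p]. For instance
  ∂[v_3,v_9] = [v_9] − [v_3].
As a 10×18 matrix over Z this has rank 8, with invariant factors (1,1,1,1,1,1,1,1).

The boundary map ∂_2: C_2 → C_1 acts by ∂[p,q,r] = [q,r] − [p,r] + [p,q]. For instance
  ∂[v_1,v_5,v_6] = [v_5,v_6] − [v_1,v_6] + [v_1,v_5],
  ∂[v_0,v_2,v_4] = [v_2,v_4] − [v_0,v_4] + [v_0,v_2].
This gives a 18×10 integer matrix of rank 9; reducing to Smith normal form yields diagonal entries (1,1,1,1,1,1,1,1,1).

Computing H_k = (kernel of ∂_k) / (image of ∂_{k+1}):

  H_0: rank C_0 − rank ∂_1 = 10 − 8 = 2, and the invariant factors of ∂_1 are all 1, so H_0 ≅ Z^2.
  H_1: rank ker ∂_1 − rank ∂_2 = (18 − 8) − 9 = 1, and the invariant factors of ∂_2 are all 1, so H_1 ≅ Z.
  H_2: rank ker ∂_2 − rank ∂_3 = (10 − 9) − 0 = 1, and there is no ∂_3, so H_2 ≅ Z.

(K is a triangulation of the disjoint union of the 2-sphere S^2 and the cylinder S^1 x I.)

H_0 ≅ Z^2,  H_1 ≅ Z,  H_2 ≅ Z.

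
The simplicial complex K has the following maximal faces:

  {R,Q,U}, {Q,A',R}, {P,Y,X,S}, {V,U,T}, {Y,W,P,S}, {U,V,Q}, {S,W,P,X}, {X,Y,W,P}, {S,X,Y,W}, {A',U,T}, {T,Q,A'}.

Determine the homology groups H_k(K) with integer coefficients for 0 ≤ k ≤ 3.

Order the vertices as P < Q < R < S < T < U < V < W < X < Y < A'. Listing each simplex with vertices in this order, K has dimension 3 with simplices:

  0-simplices (11): [P], [Q], [R], [S], [T], [U], [V], [W], [X], [Y], [A']
  1-simplices (22): [P,S], [P,W], [P,X], [P,Y], [Q,R], [Q,T], [Q,U], [Q,V], [Q,A'], [R,U], [R,A'], [S,W], [S,X], [S,Y], [T,U], [T,V], [T,A'], [U,V], [U,A'], [W,X], [W,Y], [X,Y]
  2-simplices (16): [P,S,W], [P,S,X], [P,S,Y], [P,W,X], [P,W,Y], [P,X,Y], [Q,R,U], [Q,R,A'], [Q,T,A'], [Q,U,V], [S,W,X], [S,W,Y], [S,X,Y], [T,U,V], [T,U,A'], [W,X,Y]
  3-simplices (5): [P,S,W,X], [P,S,W,Y], [P,S,X,Y], [P,W,X,Y], [S,W,X,Y]

Hence C_0 ≅ Z^11, C_1 ≅ Z^22, C_2 ≅ Z^16, C_3 ≅ Z^5.

Boundary ∂_1: C_1 → C_0 maps an edge to its endpoints' difference, ∂[p,q] = q − p.
The 11×22 boundary matrix has rank 9 and Smith normal form diag(1,1,1,1,1,1,1,1,1).

Boundary ∂_2: C_2 → C_1 maps a triangle to the signed sum of its edges. For instance
  ∂[Q,U,V] = [U,V] − [Q,V] + [Q,U],
  ∂[T,U,V] = [U,V] − [T,V] + [T,U].
As a 22×16 matrix over Z this has rank 12, with invariant factors (1,1,1,1,1,1,1,1,1,1,1,1).

Boundary ∂_3: C_3 → C_2 sends each 3-simplex σ to the alternating sum Σ_i (−1)^i (σ with its i-th vertex removed). For instance
  ∂[P,S,W,X] = [S,W,X] − [P,W,X] + [P,S,X] − [P,S,W],
  ∂[P,S,X,Y] = [S,X,Y] − [P,X,Y] + [P,S,Y] − [P,S,X].
The 16×5 boundary matrix has rank 4 and Smith normal form diag(1,1,1,1).

Computing H_k = (kernel of ∂_k) / (image of ∂_{k+1}):

  H_0: rank C_0 − rank ∂_1 = 11 − 9 = 2, and the invariant factors of ∂_1 are all 1, so H_0 ≅ Z^2.
  H_1: rank ker ∂_1 − rank ∂_2 = (22 − 9) − 12 = 1, and the invariant factors of ∂_2 are all 1, so H_1 ≅ Z.
  H_2: rank ker ∂_2 − rank ∂_3 = (16 − 12) − 4 = 0, and the invariant factors of ∂_3 are all 1, so H_2 ≅ 0.
  H_3: rank ker ∂_3 − rank ∂_4 = (5 − 4) − 0 = 1, and there is no ∂_4, so H_3 ≅ Z.

(K is a triangulation of the disjoint union of the 3-sphere S^3 and the cylinder S^1 x I.)

H_0 = Z^2,  H_1 = Z,  H_2 = 0,  H_3 = Z.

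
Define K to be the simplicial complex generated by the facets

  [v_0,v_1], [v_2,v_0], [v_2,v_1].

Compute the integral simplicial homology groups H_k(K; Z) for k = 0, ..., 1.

Take the total order v_0 < v_1 < v_2 on the vertex set. Then K (dimension 1) consists of the simplices:

  0-simplices (3): [v_0], [v_1], [v_2]
  1-simplices (3): [v_0,v_1], [v_0,v_2], [v_1,v_2]

Hence C_0 ≅ Z^3, C_1 ≅ Z^3.

∂_1: C_1 → C_0 maps an edge to its endpoints' difference, ∂[p,q] = q − p.
The resulting 3×3 matrix has rank 2, and its Smith normal form has invariant factors (1,1).

Computing H_k = (kernel of ∂_k) / (image of ∂_{k+1}):

  H_0: rank C_0 − rank ∂_1 = 3 − 2 = 1, and the invariant factors of ∂_1 are all 1, so H_0 ≅ Z.
  H_1: rank ker ∂_1 − rank ∂_2 = (3 − 2) − 0 = 1, and there is no ∂_2, so H_1 ≅ Z.

H_0 ≅ Z,  H_1 ≅ Z.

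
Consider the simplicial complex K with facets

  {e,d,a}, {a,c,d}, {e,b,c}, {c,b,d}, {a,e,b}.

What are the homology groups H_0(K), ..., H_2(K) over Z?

We work with the vertex ordering a < b < c < d < e. The simplices of K, each written with vertices in increasing order, are:

  0-simplices (5): a, b, c, d, e
  1-simplices (10): ab, ac, ad, ae, bc, bd, be, cd, ce, de
  2-simplices (5): abe, acd, ade, bcd, bce

Hence C_0 ≅ Z^5, C_1 ≅ Z^10, C_2 ≅ Z^5.

Boundary ∂_1: C_1 → C_0 maps an edge to its endpoints' difference, ∂[p,q] = q − p. For instance
  ∂ac = c − a.
As a 5×10 matrix over Z this has rank 4, with invariant factors (1,1,1,1).

∂_2: C_2 → C_1 sends each 2-simplex [p,q,r] to [q,r] − [p,r] + [p,q]. For instance
  ∂bce = ce − be + bc,
  ∂ade = de − ae + ad.
The 10×5 boundary matrix has rank 5 and Smith normal form diag(1,1,1,1,1).

Now H_k = ker ∂_k / im ∂_{k+1}, so:

  H_0: rank C_0 − rank ∂_1 = 5 − 4 = 1, and the invariant factors of ∂_1 are all 1, so H_0 = Z.
  H_1: rank ker ∂_1 − rank ∂_2 = (10 − 4) − 5 = 1, and the invariant factors of ∂_2 are all 1, so H_1 = Z.
  H_2: rank ker ∂_2 − rank ∂_3 = (5 − 5) − 0 = 0, and there is no ∂_3, so H_2 = 0.

H_0 = Z,  H_1 = Z,  H_2 = 0.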